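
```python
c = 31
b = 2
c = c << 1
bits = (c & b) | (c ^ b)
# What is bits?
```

Trace:
`c = 31` → c = 31
`b = 2` → b = 2
`c = c << 1` → c = 62
`bits = (c & b) | (c ^ b)` → bits = 62
So bits = 62

Answer: 62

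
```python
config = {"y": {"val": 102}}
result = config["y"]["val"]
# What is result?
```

Trace:
`config = {"y": {"val": 102}}` → config = {'y': {'val': 102}}
`result = config["y"]["val"]` → result = 102
So result = 102

Answer: 102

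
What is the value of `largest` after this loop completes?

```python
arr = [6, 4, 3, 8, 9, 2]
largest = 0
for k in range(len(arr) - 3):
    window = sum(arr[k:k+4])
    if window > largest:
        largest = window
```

Max sum of 4-element window in [6, 4, 3, 8, 9, 2]
`largest` takes the values: 0 → 21 → 24

Answer: 24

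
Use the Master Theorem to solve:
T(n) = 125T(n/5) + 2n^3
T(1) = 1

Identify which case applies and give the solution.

a=125, b=5, f(n)=2n^3. log_5(125) = 3. Since c=3 = 3, Case 2 applies: T(n) = Θ(n^log_b(a) · log n) = O(n^3 log n).

Answer: O(n^3 log n) - Case 2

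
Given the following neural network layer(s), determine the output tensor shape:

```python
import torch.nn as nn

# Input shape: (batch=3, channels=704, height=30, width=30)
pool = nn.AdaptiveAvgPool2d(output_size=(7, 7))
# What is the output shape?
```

Input: (3, 704, 30, 30) -> Output: (3, 704, 7, 7)

Answer: (3, 704, 7, 7)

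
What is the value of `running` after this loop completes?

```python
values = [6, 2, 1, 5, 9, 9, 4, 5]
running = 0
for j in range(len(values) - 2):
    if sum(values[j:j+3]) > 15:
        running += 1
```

Count windows with sum > 15
`running` takes the values: 0 → 1 → 2 → 3

Answer: 3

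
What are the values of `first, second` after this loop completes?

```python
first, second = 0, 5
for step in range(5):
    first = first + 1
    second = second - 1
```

first goes 0→5, second goes 5→0
`first, second` takes the values: (0, 5) → (1, 5) → (1, 4) → (2, 4) → (2, 3) → (3, 3) → (3, 2) → (4, 2) → (4, 1) → (5, 1) → (5, 0)

Answer: 5, 0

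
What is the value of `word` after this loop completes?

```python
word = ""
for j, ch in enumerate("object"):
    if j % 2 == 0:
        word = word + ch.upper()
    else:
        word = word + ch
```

Uppercase even positions in 'object'
`word` takes the values: "" → "O" → "Ob" → "ObJ" → "ObJe" → "ObJeC" → "ObJeCt"

Answer: "ObJeCt"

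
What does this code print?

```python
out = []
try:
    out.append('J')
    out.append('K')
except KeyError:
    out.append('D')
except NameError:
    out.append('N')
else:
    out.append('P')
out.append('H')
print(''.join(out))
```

Execution trace: 'J' (try body) → 'K' (try body, no exception) → 'P' (else) → 'H' (after the try/except). Output: JKPH

Answer: JKPH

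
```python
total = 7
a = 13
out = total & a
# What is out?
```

Trace:
`total = 7` → total = 7
`a = 13` → a = 13
`out = total & a` → out = 5
So out = 5

Answer: 5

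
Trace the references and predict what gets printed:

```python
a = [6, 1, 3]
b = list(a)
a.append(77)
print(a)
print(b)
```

Key concept: list() constructor creates copy.
Step by step:
`a = [6, 1, 3]` → a = [6, 1, 3]
`b = list(a)` → b = [6, 1, 3]
`a.append(77)` → a = [6, 1, 3, 77]
`print(a)` → prints [6, 1, 3, 77]
`print(b)` → prints [6, 1, 3]

Answer:
[6, 1, 3, 77]
[6, 1, 3]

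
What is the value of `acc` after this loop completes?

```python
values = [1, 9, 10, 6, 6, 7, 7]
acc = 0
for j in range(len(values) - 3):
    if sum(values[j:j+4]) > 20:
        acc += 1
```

Count windows with sum > 20
`acc` takes the values: 0 → 1 → 2 → 3 → 4

Answer: 4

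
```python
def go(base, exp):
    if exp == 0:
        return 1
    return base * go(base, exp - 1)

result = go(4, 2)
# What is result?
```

go(4, 2) = 4 * 4 = 16

Answer: 16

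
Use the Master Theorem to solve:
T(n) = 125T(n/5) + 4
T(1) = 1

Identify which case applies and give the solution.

a=125, b=5, f(n)=4. log_5(125) = 3. Since c=0 < 3, Case 1 applies: T(n) = Θ(n^log_b(a)) = O(n^3).

Answer: O(n^3) - Case 1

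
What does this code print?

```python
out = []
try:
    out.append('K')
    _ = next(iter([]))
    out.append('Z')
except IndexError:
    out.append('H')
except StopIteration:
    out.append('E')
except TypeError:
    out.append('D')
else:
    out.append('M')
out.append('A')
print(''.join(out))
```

Execution trace: 'K' (try body) → 'E' (except StopIteration) → 'A' (after the try/except). Output: KEA

Answer: KEA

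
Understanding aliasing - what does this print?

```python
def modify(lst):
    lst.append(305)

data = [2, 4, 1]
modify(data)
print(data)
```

Key concept: function modifies passed list.
Step by step:
`data = [2, 4, 1]` → data = [2, 4, 1]
`modify(data)` → data = [2, 4, 1, 305]
`print(data)` → prints [2, 4, 1, 305]

Answer: [2, 4, 1, 305]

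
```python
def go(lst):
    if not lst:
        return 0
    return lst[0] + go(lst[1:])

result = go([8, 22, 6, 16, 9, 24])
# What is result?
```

8 + 22 + 6 + 16 + 9 + 24 + 0 = 85

Answer: 85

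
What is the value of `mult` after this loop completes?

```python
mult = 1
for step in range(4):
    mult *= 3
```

3^4 = 81
`mult` takes the values: 1 → 3 → 9 → 27 → 81

Answer: 81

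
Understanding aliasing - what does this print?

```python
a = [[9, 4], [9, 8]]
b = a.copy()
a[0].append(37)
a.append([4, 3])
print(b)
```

Key concept: shallow copy with nested lists.
Step by step:
`a = [[9, 4], [9, 8]]` → a = [[9, 4], [9, 8]]
`b = a.copy()` → b = [[9, 4], [9, 8]]
`a[0].append(37)` → a = [[9, 4, 37], [9, 8]]; b = [[9, 4, 37], [9, 8]]
`a.append([4, 3])` → a = [[9, 4, 37], [9, 8], [4, 3]]
`print(b)` → prints [[9, 4, 37], [9, 8]]

Answer: [[9, 4, 37], [9, 8]]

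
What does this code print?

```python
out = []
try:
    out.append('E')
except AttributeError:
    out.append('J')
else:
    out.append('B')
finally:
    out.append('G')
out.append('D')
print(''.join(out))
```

Execution trace: 'E' (try body, no exception) → 'B' (else) → 'G' (finally) → 'D' (after the try/except). Output: EBGD

Answer: EBGD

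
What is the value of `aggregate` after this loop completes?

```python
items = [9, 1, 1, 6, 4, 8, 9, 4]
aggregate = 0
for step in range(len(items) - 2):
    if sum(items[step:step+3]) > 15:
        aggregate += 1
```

Count windows with sum > 15
`aggregate` takes the values: 0 → 1 → 2 → 3

Answer: 3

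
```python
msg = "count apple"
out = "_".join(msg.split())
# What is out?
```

Trace:
`msg = "count apple"` → msg = 'count apple'
`out = "_".join(msg.split())` → out = 'count_apple'
So out = 'count_apple'

Answer: 'count_apple'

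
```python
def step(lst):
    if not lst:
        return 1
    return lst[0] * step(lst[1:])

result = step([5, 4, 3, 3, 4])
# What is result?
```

Product over [5, 4, 3, 3, 4] = 5 * 4 * 3 * 3 * 4 = 720

Answer: 720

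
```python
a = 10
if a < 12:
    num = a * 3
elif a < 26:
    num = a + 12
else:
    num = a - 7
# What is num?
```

Trace:
`a = 10` → a = 10
`if a < 12: ...` → a < 12 is True → num = 30
So num = 30

Answer: 30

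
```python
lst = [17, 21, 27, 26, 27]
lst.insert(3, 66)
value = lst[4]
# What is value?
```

Trace:
`lst = [17, 21, 27, 26, 27]` → lst = [17, 21, 27, 26, 27]
`lst.insert(3, 66)` → lst = [17, 21, 27, 66, 26, 27]
`value = lst[4]` → value = 26
So value = 26

Answer: 26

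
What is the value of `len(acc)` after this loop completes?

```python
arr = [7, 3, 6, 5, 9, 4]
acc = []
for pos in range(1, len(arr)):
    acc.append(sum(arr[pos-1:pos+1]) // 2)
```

Number of 2-element averages
`acc` takes the values: [] → [5] → [5, 4] → [5, 4, 5] → [5, 4, 5, 7] → [5, 4, 5, 7, 6]
So `len(acc)` = 5

Answer: 5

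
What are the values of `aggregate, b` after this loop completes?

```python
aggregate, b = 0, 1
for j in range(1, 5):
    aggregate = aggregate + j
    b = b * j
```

Sum and factorial of 1 to 4
`aggregate, b` takes the values: (0, 1) → (1, 1) → (3, 1) → (3, 2) → (6, 2) → (6, 6) → (10, 6) → (10, 24)

Answer: 10, 24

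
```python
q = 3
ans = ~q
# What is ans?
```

Trace:
`q = 3` → q = 3
`ans = ~q` → ans = -4
So ans = -4

Answer: -4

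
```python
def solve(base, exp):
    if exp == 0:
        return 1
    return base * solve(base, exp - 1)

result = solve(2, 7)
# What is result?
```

solve(2, 7) = 2 * 2 * 2 * 2 * 2 * 2 * 2 = 128

Answer: 128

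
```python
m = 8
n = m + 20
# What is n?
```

Trace:
`m = 8` → m = 8
`n = m + 20` → n = 28
So n = 28

Answer: 28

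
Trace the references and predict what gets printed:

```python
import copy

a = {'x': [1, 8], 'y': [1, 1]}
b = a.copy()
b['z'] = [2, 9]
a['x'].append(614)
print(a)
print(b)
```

Key concept: shallow copy of dict with mutable values.
Step by step:
`a = {'x': [1, 8], 'y': [1, 1]}` → a = {'x': [1, 8], 'y': [1, 1]}
`b = a.copy()` → b = {'x': [1, 8], 'y': [1, 1]}
`b['z'] = [2, 9]` → b = {'x': [1, 8], 'y': [1, 1], 'z': [2, 9]}
`a['x'].append(614)` → a = {'x': [1, 8, 614], 'y': [1, 1]}; b = {'x': [1, 8, 614], 'y': [1, 1], 'z': [2, 9]}
`print(a)` → prints {'x': [1, 8, 614], 'y': [1, 1]}
`print(b)` → prints {'x': [1, 8, 614], 'y': [1, 1], 'z': [2, 9]}

Answer:
{'x': [1, 8, 614], 'y': [1, 1]}
{'x': [1, 8, 614], 'y': [1, 1], 'z': [2, 9]}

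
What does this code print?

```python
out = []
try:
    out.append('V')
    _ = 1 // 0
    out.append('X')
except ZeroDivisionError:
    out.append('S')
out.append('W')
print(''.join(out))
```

Execution trace: 'V' (try body) → 'S' (except ZeroDivisionError) → 'W' (after the try/except). Output: VSW

Answer: VSW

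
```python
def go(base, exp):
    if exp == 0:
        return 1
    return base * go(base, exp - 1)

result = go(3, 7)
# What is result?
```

go(3, 7) = 3 * 3 * 3 * 3 * 3 * 3 * 3 = 2187

Answer: 2187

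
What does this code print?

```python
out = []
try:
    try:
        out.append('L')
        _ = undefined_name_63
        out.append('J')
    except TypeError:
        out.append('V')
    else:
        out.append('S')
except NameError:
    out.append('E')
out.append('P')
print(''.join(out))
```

Execution trace: 'L' (inner try body) → 'E' (outer except NameError) → 'P' (after the try/except). Output: LEP

Answer: LEP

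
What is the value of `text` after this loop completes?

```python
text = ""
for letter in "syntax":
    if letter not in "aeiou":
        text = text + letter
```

Remove vowels from 'syntax'
`text` takes the values: "" → "s" → "sy" → "syn" → "synt" → "syntx"

Answer: "syntx"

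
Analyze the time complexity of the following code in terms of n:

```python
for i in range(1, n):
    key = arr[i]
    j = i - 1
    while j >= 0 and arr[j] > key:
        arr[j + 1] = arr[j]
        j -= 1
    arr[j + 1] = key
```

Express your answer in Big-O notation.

This is Insertion sort. Time complexity: O(n²).

Answer: O(n²)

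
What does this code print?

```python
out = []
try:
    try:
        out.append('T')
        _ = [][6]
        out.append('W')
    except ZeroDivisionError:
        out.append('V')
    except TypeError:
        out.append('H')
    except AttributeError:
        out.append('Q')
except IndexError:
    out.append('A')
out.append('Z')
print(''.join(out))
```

Execution trace: 'T' (try body) → 'A' (outer except IndexError) → 'Z' (after the try/except). Output: TAZ

Answer: TAZ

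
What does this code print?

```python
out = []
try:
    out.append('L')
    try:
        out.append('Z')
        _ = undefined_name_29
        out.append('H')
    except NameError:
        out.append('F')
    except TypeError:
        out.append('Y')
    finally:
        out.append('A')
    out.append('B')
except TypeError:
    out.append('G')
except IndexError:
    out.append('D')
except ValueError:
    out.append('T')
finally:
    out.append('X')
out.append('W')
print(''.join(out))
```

Execution trace: 'L' (try body) → 'Z' (inner try body) → 'F' (inner except NameError) → 'A' (inner finally) → 'B' (try body, no exception) → 'X' (finally) → 'W' (after the try/except). Output: LZFABXW

Answer: LZFABXW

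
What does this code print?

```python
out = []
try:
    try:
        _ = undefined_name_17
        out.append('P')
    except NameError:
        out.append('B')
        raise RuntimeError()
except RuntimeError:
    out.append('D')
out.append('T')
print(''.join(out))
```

Execution trace: 'B' (inner except NameError) → 'D' (outer except RuntimeError) → 'T' (after the try/except). Output: BDT

Answer: BDT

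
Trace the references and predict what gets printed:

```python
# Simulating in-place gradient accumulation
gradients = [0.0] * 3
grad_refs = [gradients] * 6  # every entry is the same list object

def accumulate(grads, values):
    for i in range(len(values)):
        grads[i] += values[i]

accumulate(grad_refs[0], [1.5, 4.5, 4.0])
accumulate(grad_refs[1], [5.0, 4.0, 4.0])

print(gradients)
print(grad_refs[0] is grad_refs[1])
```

Key concept: gradient accumulation aliasing.
Step by step:
`gradients = [0.0] * 3` → gradients = [0.0, 0.0, 0.0]
`grad_refs = [gradients] * 6` → grad_refs = [[0.0, 0.0, 0.0], [0.0, 0.0, 0.0], [0.0, 0.0, 0.0], [0.0, 0.0, 0.0], [0.0, 0.0, 0.0], [0.0, 0.0, 0.0]]
`accumulate(grad_refs[0], [1.5, 4.5, 4.0])` → gradients = [1.5, 4.5, 4.0]; grad_refs = [[1.5, 4.5, 4.0], [1.5, 4.5, 4.0], [1.5, 4.5, 4.0], [1.5, 4.5, 4.0], [1.5, 4.5, 4.0], [1.5, 4.5, 4.0]]
`accumulate(grad_refs[1], [5.0, 4.0, 4.0])` → gradients = [6.5, 8.5, 8.0]; grad_refs = [[6.5, 8.5, 8.0], [6.5, 8.5, 8.0], [6.5, 8.5, 8.0], [6.5, 8.5, 8.0], [6.5, 8.5, 8.0], [6.5, 8.5, 8.0]]
`print(gradients)` → prints [6.5, 8.5, 8.0]
`print(grad_refs[0] is grad_refs[1])` → prints True

Answer:
[6.5, 8.5, 8.0]
True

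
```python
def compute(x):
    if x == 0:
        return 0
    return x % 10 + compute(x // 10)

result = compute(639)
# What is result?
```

Sum of digits of 639: 9 + 3 + 6 = 18

Answer: 18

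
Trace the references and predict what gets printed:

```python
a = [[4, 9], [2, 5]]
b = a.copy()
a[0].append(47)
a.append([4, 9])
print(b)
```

Key concept: shallow copy with nested lists.
Step by step:
`a = [[4, 9], [2, 5]]` → a = [[4, 9], [2, 5]]
`b = a.copy()` → b = [[4, 9], [2, 5]]
`a[0].append(47)` → a = [[4, 9, 47], [2, 5]]; b = [[4, 9, 47], [2, 5]]
`a.append([4, 9])` → a = [[4, 9, 47], [2, 5], [4, 9]]
`print(b)` → prints [[4, 9, 47], [2, 5]]

Answer: [[4, 9, 47], [2, 5]]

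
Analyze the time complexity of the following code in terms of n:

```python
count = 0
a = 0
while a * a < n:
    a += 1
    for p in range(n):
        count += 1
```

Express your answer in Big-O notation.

Each loop level contributes: √n × n. Multiplying the contributions gives O(n√n).

Answer: O(n√n)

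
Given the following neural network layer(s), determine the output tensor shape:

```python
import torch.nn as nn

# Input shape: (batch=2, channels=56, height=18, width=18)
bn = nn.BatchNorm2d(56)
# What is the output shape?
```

Input: (2, 56, 18, 18) -> Output: (2, 56, 18, 18)

Answer: (2, 56, 18, 18)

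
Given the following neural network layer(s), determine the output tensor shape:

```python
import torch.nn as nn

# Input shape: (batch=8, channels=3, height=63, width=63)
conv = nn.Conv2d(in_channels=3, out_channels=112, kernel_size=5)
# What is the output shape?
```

Input: (8, 3, 63, 63) -> Output: (8, 112, 59, 59)

Answer: (8, 112, 59, 59)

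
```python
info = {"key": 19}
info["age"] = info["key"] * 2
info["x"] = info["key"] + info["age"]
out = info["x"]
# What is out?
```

Trace:
`info = {"key": 19}` → info = {'key': 19}
`info["age"] = info["key"] * 2` → info = {'key': 19, 'age': 38}
`info["x"] = info["key"] + info["age"]` → info = {'key': 19, 'age': 38, 'x': 57}
`out = info["x"]` → out = 57
So out = 57

Answer: 57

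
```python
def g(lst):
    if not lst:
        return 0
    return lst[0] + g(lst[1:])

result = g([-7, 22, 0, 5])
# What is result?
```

(-7) + 22 + 0 + 5 + 0 = 20

Answer: 20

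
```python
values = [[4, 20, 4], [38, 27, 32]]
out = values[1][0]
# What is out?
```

Trace:
`values = [[4, 20, 4], [38, 27, 32]]` → values = [[4, 20, 4], [38, 27, 32]]
`out = values[1][0]` → out = 38
So out = 38

Answer: 38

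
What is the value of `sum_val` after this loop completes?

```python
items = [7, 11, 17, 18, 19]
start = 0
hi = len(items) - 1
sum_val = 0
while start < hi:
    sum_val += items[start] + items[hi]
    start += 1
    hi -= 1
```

Sum of pairs from ends
`sum_val` takes the values: 0 → 26 → 55

Answer: 55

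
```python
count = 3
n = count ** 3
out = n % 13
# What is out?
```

Trace:
`count = 3` → count = 3
`n = count ** 3` → n = 27
`out = n % 13` → out = 1
So out = 1

Answer: 1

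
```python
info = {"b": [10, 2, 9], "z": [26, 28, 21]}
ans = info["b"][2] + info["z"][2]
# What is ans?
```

Trace:
`info = {"b": [10, 2, 9], "z": [26, 28, 21]}` → info = {'b': [10, 2, 9], 'z': [26, 28, 21]}
`ans = info["b"][2] + info["z"][2]` → ans = 30
So ans = 30

Answer: 30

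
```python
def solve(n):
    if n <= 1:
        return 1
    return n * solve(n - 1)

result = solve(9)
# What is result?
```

solve(9) = 9 * 8 * 7 * 6 * 5 * 4 * 3 * 2 * 1 = 362880

Answer: 362880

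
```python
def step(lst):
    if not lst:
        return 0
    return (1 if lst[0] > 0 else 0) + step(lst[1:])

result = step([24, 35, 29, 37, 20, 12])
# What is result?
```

Count of positive elements in [24, 35, 29, 37, 20, 12] = 6

Answer: 6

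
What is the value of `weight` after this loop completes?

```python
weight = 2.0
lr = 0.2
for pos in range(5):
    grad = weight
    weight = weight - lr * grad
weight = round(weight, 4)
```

Gradient descent: w = 2.0 * (1 - 0.2)^5
`weight` takes the values: 2.0 → 1.6 → 1.28 → 1.024 → 0.8192 → 0.65536 → 0.6554

Answer: 0.6554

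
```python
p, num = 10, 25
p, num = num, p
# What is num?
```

Trace:
`p, num = 10, 25` → p = 10; num = 25
`p, num = num, p` → p = 25; num = 10
So num = 10

Answer: 10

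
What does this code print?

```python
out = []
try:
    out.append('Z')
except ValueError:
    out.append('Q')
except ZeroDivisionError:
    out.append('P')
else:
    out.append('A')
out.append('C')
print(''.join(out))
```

Execution trace: 'Z' (try body, no exception) → 'A' (else) → 'C' (after the try/except). Output: ZAC

Answer: ZAC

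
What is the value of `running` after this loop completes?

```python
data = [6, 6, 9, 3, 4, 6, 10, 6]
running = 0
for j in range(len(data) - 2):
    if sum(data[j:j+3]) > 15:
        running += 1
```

Count windows with sum > 15
`running` takes the values: 0 → 1 → 2 → 3 → 4 → 5

Answer: 5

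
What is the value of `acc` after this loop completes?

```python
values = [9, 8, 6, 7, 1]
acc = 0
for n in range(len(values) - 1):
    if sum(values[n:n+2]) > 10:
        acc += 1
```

Count windows with sum > 10
`acc` takes the values: 0 → 1 → 2 → 3

Answer: 3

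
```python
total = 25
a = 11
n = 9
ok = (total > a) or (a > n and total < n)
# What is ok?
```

Trace:
`total = 25` → total = 25
`a = 11` → a = 11
`n = 9` → n = 9
`ok = (total > a) or (a > n and total < n)` → ok = True
So ok = True

Answer: True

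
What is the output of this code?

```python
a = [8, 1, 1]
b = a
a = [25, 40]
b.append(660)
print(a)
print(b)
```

Key concept: rebinding vs mutation: a is rebound to a new list, b still points at the original.
Step by step:
`a = [8, 1, 1]` → a = [8, 1, 1]
`b = a` → b = [8, 1, 1] (same object as a)
`a = [25, 40]` → a = [25, 40]
`b.append(660)` → b = [8, 1, 1, 660]
`print(a)` → prints [25, 40]
`print(b)` → prints [8, 1, 1, 660]

Answer:
[25, 40]
[8, 1, 1, 660]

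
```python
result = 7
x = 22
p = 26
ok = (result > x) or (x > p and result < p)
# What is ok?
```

Trace:
`result = 7` → result = 7
`x = 22` → x = 22
`p = 26` → p = 26
`ok = (result > x) or (x > p and result < p)` → ok = False
So ok = False

Answer: False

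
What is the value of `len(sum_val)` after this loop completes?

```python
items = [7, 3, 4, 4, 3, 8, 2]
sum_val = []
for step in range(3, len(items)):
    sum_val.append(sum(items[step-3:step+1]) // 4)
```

Number of 4-element averages
`sum_val` takes the values: [] → [4] → [4, 3] → [4, 3, 4] → [4, 3, 4, 4]
So `len(sum_val)` = 4

Answer: 4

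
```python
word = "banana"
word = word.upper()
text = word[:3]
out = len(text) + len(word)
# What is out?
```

Trace:
`word = "banana"` → word = 'banana'
`word = word.upper()` → word = 'BANANA'
`text = word[:3]` → text = 'BAN'
`out = len(text) + len(word)` → out = 9
So out = 9

Answer: 9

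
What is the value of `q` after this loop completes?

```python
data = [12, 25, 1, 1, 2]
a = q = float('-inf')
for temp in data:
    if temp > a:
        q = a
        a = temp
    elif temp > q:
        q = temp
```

Second largest (with repeats) in [12, 25, 1, 1, 2]
`q` takes the values: -inf → 12

Answer: 12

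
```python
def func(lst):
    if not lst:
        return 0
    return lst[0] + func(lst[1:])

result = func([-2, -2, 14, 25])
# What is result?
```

(-2) + (-2) + 14 + 25 + 0 = 35

Answer: 35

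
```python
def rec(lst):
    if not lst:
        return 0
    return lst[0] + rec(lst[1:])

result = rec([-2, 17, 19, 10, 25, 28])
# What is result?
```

(-2) + 17 + 19 + 10 + 25 + 28 + 0 = 97

Answer: 97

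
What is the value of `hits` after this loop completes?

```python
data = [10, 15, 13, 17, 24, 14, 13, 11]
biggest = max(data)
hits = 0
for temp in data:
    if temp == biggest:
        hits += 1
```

Count of max value 24 in [10, 15, 13, 17, 24, 14, 13, 11]
`hits` takes the values: 0 → 1

Answer: 1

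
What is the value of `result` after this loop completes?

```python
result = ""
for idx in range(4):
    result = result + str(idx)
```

Concatenate digits 0 to 3
`result` takes the values: "" → "0" → "01" → "012" → "0123"

Answer: "0123"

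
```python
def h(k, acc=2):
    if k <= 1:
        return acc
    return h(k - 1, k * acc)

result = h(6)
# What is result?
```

Accumulator trace (n, acc): (6, 2) -> (5, 12) -> (4, 60) -> (3, 240) -> (2, 720) -> (1, 1440) -> return 1440

Answer: 1440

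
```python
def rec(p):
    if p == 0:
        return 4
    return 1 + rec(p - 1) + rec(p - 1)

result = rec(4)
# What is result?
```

rec(p) = 1 + 2·rec(p-1), rec(0)=4. Closed form: (4+1)·2^4 - 1 = 79.

Answer: 79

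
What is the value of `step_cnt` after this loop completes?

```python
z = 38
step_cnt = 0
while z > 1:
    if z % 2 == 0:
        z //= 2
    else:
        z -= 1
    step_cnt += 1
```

Steps to reduce 38 to 1
`step_cnt` takes the values: 0 → 1 → 2 → 3 → 4 → 5 → 6 → 7

Answer: 7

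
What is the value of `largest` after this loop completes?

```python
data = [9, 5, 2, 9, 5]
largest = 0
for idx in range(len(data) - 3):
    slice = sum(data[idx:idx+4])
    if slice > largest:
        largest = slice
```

Max sum of 4-element window in [9, 5, 2, 9, 5]
`largest` takes the values: 0 → 25

Answer: 25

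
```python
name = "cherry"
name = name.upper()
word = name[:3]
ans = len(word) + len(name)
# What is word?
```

Trace:
`name = "cherry"` → name = 'cherry'
`name = name.upper()` → name = 'CHERRY'
`word = name[:3]` → word = 'CHE'
`ans = len(word) + len(name)` → ans = 9
So word = 'CHE'

Answer: 'CHE'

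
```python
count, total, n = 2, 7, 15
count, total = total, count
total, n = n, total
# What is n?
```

Trace:
`count, total, n = 2, 7, 15` → count = 2; total = 7; n = 15
`count, total = total, count` → count = 7; total = 2
`total, n = n, total` → total = 15; n = 2
So n = 2

Answer: 2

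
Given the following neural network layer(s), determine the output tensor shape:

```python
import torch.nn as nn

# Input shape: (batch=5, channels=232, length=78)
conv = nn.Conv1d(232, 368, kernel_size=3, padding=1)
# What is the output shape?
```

Input: (5, 232, 78) -> Output: (5, 368, 78)

Answer: (5, 368, 78)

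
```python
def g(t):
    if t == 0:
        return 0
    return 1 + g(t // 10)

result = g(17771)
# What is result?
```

Count of digits of 17771: 5

Answer: 5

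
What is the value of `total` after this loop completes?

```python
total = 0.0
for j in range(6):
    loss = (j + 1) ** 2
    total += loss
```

Sum of squared losses 1² + 2² + ... + 6²
`total` takes the values: 0.0 → 1.0 → 5.0 → 14.0 → 30.0 → 55.0 → 91.0

Answer: 91.0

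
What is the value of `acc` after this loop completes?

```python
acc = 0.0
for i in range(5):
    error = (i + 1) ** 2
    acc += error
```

Sum of squared losses 1² + 2² + ... + 5²
`acc` takes the values: 0.0 → 1.0 → 5.0 → 14.0 → 30.0 → 55.0

Answer: 55.0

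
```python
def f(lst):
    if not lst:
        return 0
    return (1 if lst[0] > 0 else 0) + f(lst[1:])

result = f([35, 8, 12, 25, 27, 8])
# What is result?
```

Count of positive elements in [35, 8, 12, 25, 27, 8] = 6

Answer: 6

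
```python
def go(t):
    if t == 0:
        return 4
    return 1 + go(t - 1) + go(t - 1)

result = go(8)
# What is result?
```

go(t) = 1 + 2·go(t-1), go(0)=4. Closed form: (4+1)·2^8 - 1 = 1279.

Answer: 1279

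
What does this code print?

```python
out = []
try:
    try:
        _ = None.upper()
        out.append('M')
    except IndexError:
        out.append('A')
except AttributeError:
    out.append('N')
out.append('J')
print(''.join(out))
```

Execution trace: 'N' (outer except AttributeError) → 'J' (after the try/except). Output: NJ

Answer: NJ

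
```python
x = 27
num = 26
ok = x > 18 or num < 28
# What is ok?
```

Trace:
`x = 27` → x = 27
`num = 26` → num = 26
`ok = x > 18 or num < 28` → ok = True
So ok = True

Answer: True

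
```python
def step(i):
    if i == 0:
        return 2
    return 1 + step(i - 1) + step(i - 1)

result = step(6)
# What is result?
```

step(i) = 1 + 2·step(i-1), step(0)=2. Closed form: (2+1)·2^6 - 1 = 191.

Answer: 191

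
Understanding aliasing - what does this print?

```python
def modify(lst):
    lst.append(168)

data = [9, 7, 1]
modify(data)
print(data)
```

Key concept: function modifies passed list.
Step by step:
`data = [9, 7, 1]` → data = [9, 7, 1]
`modify(data)` → data = [9, 7, 1, 168]
`print(data)` → prints [9, 7, 1, 168]

Answer: [9, 7, 1, 168]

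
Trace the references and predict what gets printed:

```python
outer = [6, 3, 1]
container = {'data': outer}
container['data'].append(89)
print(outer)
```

Key concept: dict holds reference to list.
Step by step:
`outer = [6, 3, 1]` → outer = [6, 3, 1]
`container = {'data': outer}` → container = {'data': [6, 3, 1]}
`container['data'].append(89)` → outer = [6, 3, 1, 89]; container = {'data': [6, 3, 1, 89]}
`print(outer)` → prints [6, 3, 1, 89]

Answer: [6, 3, 1, 89]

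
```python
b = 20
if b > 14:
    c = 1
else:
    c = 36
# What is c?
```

Trace:
`b = 20` → b = 20
`if b > 14: ...` → b > 14 is True → c = 1
So c = 1

Answer: 1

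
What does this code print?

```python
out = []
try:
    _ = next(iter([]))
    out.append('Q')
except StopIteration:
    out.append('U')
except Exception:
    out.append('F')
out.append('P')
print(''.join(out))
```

Execution trace: 'U' (except StopIteration) → 'P' (after the try/except). Output: UP

Answer: UP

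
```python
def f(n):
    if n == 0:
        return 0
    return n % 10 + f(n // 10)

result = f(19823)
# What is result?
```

Sum of digits of 19823: 3 + 2 + 8 + 9 + 1 = 23

Answer: 23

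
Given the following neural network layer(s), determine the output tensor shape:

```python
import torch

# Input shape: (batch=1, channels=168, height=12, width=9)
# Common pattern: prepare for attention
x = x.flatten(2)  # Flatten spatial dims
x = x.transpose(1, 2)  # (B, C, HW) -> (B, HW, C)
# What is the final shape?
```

Input: (1, 168, 12, 9) -> after flatten(2): (1, 168, 108) -> Output: (1, 108, 168)

Answer: (1, 108, 168)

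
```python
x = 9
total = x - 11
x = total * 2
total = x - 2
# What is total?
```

Trace:
`x = 9` → x = 9
`total = x - 11` → total = -2
`x = total * 2` → x = -4
`total = x - 2` → total = -6
So total = -6

Answer: -6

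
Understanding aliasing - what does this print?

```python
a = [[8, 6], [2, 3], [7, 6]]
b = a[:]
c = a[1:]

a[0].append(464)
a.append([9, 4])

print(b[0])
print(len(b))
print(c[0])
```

Key concept: slice with nested mutation.
Step by step:
`a = [[8, 6], [2, 3], [7, 6]]` → a = [[8, 6], [2, 3], [7, 6]]
`b = a[:]` → b = [[8, 6], [2, 3], [7, 6]]
`c = a[1:]` → c = [[2, 3], [7, 6]]
`a[0].append(464)` → a = [[8, 6, 464], [2, 3], [7, 6]]; b = [[8, 6, 464], [2, 3], [7, 6]]
`a.append([9, 4])` → a = [[8, 6, 464], [2, 3], [7, 6], [9, 4]]
`print(b[0])` → prints [8, 6, 464]
`print(len(b))` → prints 3
`print(c[0])` → prints [2, 3]

Answer:
[8, 6, 464]
3
[2, 3]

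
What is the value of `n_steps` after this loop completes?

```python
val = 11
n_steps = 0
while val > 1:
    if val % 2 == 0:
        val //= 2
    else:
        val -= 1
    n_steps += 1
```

Steps to reduce 11 to 1
`n_steps` takes the values: 0 → 1 → 2 → 3 → 4 → 5

Answer: 5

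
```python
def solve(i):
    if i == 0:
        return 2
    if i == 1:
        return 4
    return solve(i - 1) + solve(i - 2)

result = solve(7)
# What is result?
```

Build up from base cases: solve(0)=2, solve(1)=4, solve(2)=6, solve(3)=10, solve(4)=16, solve(5)=26, solve(6)=42, ..., solve(7)=68

Answer: 68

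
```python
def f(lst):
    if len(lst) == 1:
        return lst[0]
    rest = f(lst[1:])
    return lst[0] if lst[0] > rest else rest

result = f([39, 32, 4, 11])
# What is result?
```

Recursive max over [39, 32, 4, 11] = 39

Answer: 39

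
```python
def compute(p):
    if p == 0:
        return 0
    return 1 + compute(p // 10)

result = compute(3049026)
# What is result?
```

Count of digits of 3049026: 7

Answer: 7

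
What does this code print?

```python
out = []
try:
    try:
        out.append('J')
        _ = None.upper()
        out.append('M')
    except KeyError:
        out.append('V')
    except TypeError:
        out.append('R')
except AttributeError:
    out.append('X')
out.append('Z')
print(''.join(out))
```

Execution trace: 'J' (try body) → 'X' (outer except AttributeError) → 'Z' (after the try/except). Output: JXZ

Answer: JXZ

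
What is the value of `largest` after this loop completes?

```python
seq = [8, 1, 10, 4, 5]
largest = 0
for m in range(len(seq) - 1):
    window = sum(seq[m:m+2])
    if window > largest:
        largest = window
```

Max sum of 2-element window in [8, 1, 10, 4, 5]
`largest` takes the values: 0 → 9 → 11 → 14

Answer: 14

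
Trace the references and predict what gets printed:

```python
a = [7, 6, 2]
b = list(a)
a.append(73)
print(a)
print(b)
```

Key concept: list() constructor creates copy.
Step by step:
`a = [7, 6, 2]` → a = [7, 6, 2]
`b = list(a)` → b = [7, 6, 2]
`a.append(73)` → a = [7, 6, 2, 73]
`print(a)` → prints [7, 6, 2, 73]
`print(b)` → prints [7, 6, 2]

Answer:
[7, 6, 2, 73]
[7, 6, 2]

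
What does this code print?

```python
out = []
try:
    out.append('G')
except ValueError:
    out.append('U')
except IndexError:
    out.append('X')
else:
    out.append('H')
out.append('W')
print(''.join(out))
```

Execution trace: 'G' (try body, no exception) → 'H' (else) → 'W' (after the try/except). Output: GHW

Answer: GHW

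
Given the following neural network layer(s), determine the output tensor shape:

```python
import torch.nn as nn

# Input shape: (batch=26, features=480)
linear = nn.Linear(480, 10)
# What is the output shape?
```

Input: (26, 480) -> Output: (26, 10)

Answer: (26, 10)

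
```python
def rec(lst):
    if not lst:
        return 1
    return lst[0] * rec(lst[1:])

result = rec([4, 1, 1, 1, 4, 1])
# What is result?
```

Product over [4, 1, 1, 1, 4, 1] = 4 * 1 * 1 * 1 * 4 * 1 = 16

Answer: 16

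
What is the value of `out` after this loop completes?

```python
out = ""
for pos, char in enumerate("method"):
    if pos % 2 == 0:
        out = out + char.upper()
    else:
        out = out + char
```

Uppercase even positions in 'method'
`out` takes the values: "" → "M" → "Me" → "MeT" → "MeTh" → "MeThO" → "MeThOd"

Answer: "MeThOd"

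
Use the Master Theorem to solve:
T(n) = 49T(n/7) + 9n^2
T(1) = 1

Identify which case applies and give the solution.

a=49, b=7, f(n)=9n^2. log_7(49) = 2. Since c=2 = 2, Case 2 applies: T(n) = Θ(n^log_b(a) · log n) = O(n^2 log n).

Answer: O(n^2 log n) - Case 2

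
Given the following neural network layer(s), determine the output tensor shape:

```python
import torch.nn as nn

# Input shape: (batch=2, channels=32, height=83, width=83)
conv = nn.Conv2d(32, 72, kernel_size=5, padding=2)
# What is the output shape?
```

Input: (2, 32, 83, 83) -> Output: (2, 72, 83, 83)

Answer: (2, 72, 83, 83)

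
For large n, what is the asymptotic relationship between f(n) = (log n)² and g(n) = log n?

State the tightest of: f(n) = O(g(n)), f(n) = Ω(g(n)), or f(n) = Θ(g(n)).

(log n)² vs log n: f(n) = Ω(g(n)) but not O(g(n)) — (log n)² grows strictly faster than log n.

Answer: f(n) = Ω(g(n)) but not O(g(n)) — (log n)² grows strictly faster than log n.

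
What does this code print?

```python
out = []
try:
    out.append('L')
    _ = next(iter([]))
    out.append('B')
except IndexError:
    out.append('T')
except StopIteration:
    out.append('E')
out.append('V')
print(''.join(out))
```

Execution trace: 'L' (try body) → 'E' (except StopIteration) → 'V' (after the try/except). Output: LEV

Answer: LEV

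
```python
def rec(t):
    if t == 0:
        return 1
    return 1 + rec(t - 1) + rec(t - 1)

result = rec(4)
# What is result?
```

rec(t) = 1 + 2·rec(t-1), rec(0)=1. Closed form: (1+1)·2^4 - 1 = 31.

Answer: 31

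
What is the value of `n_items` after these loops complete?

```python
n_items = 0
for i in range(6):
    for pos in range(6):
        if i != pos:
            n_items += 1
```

6² - 6 (exclude diagonal)
`n_items` takes the values: 0 → 1 → 2 → 3 → 4 → 5 → 6 → 7 → 8 → 9 → 10 → 11 → 12 → 13 → 14 → 15 → 16 → 17 → 18 → 19 → 20 → 21 → 22 → 23 → 24 → 25 → 26 → 27 → 28 → 29 → 30

Answer: 30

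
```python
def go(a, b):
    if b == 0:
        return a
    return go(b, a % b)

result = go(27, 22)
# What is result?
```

go(27, 22) -> go(22, 5) -> go(5, 2) -> go(2, 1) -> go(1, 0) -> 1

Answer: 1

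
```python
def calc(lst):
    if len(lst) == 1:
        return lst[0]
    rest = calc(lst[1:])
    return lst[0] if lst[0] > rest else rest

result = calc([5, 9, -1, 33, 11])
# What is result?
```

Recursive max over [5, 9, -1, 33, 11] = 33

Answer: 33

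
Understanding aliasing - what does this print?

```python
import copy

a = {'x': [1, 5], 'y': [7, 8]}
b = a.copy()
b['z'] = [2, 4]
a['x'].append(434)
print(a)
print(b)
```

Key concept: shallow copy of dict with mutable values.
Step by step:
`a = {'x': [1, 5], 'y': [7, 8]}` → a = {'x': [1, 5], 'y': [7, 8]}
`b = a.copy()` → b = {'x': [1, 5], 'y': [7, 8]}
`b['z'] = [2, 4]` → b = {'x': [1, 5], 'y': [7, 8], 'z': [2, 4]}
`a['x'].append(434)` → a = {'x': [1, 5, 434], 'y': [7, 8]}; b = {'x': [1, 5, 434], 'y': [7, 8], 'z': [2, 4]}
`print(a)` → prints {'x': [1, 5, 434], 'y': [7, 8]}
`print(b)` → prints {'x': [1, 5, 434], 'y': [7, 8], 'z': [2, 4]}

Answer:
{'x': [1, 5, 434], 'y': [7, 8]}
{'x': [1, 5, 434], 'y': [7, 8], 'z': [2, 4]}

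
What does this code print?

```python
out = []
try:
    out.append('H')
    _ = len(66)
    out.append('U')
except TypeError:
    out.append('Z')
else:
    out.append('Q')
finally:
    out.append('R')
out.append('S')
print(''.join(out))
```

Execution trace: 'H' (try body) → 'Z' (except TypeError) → 'R' (finally) → 'S' (after the try/except). Output: HZRS

Answer: HZRS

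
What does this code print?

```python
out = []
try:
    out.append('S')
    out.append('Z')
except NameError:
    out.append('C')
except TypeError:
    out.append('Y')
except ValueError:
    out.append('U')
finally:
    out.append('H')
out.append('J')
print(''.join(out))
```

Execution trace: 'S' (try body) → 'Z' (try body, no exception) → 'H' (finally) → 'J' (after the try/except). Output: SZHJ

Answer: SZHJ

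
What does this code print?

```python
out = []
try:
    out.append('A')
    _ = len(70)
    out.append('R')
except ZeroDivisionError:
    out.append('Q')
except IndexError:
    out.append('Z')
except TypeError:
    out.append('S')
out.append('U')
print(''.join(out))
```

Execution trace: 'A' (try body) → 'S' (except TypeError) → 'U' (after the try/except). Output: ASU

Answer: ASU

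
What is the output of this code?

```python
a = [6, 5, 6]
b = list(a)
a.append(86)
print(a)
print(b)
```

Key concept: list() constructor creates copy.
Step by step:
`a = [6, 5, 6]` → a = [6, 5, 6]
`b = list(a)` → b = [6, 5, 6]
`a.append(86)` → a = [6, 5, 6, 86]
`print(a)` → prints [6, 5, 6, 86]
`print(b)` → prints [6, 5, 6]

Answer:
[6, 5, 6, 86]
[6, 5, 6]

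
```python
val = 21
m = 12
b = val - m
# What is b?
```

Trace:
`val = 21` → val = 21
`m = 12` → m = 12
`b = val - m` → b = 9
So b = 9

Answer: 9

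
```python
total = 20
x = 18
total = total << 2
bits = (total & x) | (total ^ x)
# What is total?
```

Trace:
`total = 20` → total = 20
`x = 18` → x = 18
`total = total << 2` → total = 80
`bits = (total & x) | (total ^ x)` → bits = 82
So total = 80

Answer: 80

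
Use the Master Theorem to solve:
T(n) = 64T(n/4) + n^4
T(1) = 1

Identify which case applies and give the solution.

a=64, b=4, f(n)=n^4. log_4(64) = 3. Since c=4 > 3 and the regularity condition holds (64(n/4)^4 = (64/4^4)n^4 with 64/4^4 < 1), Case 3 applies: T(n) = Θ(f(n)) = O(n^4).

Answer: O(n^4) - Case 3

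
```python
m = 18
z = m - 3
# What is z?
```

Trace:
`m = 18` → m = 18
`z = m - 3` → z = 15
So z = 15

Answer: 15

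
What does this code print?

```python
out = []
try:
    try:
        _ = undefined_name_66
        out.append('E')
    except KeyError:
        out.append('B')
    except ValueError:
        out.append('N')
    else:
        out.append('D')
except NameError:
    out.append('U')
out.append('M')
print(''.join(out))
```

Execution trace: 'U' (outer except NameError) → 'M' (after the try/except). Output: UM

Answer: UM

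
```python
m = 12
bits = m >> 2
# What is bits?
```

Trace:
`m = 12` → m = 12
`bits = m >> 2` → bits = 3
So bits = 3

Answer: 3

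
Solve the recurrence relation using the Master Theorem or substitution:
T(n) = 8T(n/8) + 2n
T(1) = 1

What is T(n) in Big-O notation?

By Master Theorem: a=8, b=8, f(n)=2n. Since log_8(8) = 1 and f(n) = Θ(n^1), Case 2 applies. T(n) = O(n log n).

Answer: O(n log n)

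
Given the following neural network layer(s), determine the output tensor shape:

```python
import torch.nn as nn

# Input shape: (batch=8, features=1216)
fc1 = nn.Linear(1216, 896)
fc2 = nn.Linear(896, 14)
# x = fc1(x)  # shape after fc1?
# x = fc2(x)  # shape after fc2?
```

Input: (8, 1216) -> after fc1: (8, 896) -> Output: (8, 14)

Answer: (8, 14)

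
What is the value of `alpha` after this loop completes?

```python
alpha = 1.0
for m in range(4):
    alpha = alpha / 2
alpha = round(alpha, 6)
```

Halving LR 4 times: 1 / 2^4
`alpha` takes the values: 1.0 → 0.5 → 0.25 → 0.125 → 0.0625

Answer: 0.0625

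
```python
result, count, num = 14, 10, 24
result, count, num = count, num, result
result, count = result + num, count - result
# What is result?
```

Trace:
`result, count, num = 14, 10, 24` → result = 14; count = 10; num = 24
`result, count, num = count, num, result` → result = 10; count = 24; num = 14
`result, count = result + num, count - result` → result = 24; count = 14
So result = 24

Answer: 24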